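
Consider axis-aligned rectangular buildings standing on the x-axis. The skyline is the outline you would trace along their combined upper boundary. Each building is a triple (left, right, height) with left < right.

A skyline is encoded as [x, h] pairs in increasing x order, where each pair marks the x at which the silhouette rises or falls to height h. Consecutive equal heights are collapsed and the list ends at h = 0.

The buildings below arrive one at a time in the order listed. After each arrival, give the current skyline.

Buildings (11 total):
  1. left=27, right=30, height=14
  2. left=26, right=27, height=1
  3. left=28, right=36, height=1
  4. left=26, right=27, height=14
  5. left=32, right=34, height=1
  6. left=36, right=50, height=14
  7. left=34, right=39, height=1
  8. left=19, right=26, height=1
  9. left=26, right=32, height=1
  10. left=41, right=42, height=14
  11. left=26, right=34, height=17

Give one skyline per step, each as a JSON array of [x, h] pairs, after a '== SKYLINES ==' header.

== SKYLINES ==
[[27,14],[30,0]]
[[26,1],[27,14],[30,0]]
[[26,1],[27,14],[30,1],[36,0]]
[[26,14],[30,1],[36,0]]
[[26,14],[30,1],[36,0]]
[[26,14],[30,1],[36,14],[50,0]]
[[26,14],[30,1],[36,14],[50,0]]
[[19,1],[26,14],[30,1],[36,14],[50,0]]
[[19,1],[26,14],[30,1],[36,14],[50,0]]
[[19,1],[26,14],[30,1],[36,14],[50,0]]
[[19,1],[26,17],[34,1],[36,14],[50,0]]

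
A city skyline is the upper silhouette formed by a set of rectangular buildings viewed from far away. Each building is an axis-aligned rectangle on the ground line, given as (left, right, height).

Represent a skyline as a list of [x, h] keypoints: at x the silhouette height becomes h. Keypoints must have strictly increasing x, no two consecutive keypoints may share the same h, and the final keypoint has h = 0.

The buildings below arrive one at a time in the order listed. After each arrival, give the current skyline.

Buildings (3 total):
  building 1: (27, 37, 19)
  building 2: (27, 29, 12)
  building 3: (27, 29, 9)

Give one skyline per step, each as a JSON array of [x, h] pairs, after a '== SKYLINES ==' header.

== SKYLINES ==
[[27,19],[37,0]]
[[27,19],[37,0]]
[[27,19],[37,0]]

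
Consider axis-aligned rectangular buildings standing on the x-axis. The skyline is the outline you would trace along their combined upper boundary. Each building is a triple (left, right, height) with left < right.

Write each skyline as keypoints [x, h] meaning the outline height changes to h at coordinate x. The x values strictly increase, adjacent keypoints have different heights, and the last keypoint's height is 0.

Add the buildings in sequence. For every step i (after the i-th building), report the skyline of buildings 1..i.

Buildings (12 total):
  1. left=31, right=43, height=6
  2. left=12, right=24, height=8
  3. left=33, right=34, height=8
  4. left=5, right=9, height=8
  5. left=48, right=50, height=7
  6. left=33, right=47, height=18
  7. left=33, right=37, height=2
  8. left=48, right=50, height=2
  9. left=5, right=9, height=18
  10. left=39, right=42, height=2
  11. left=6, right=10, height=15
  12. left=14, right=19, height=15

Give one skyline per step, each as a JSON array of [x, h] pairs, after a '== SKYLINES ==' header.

== SKYLINES ==
[[31,6],[43,0]]
[[12,8],[24,0],[31,6],[43,0]]
[[12,8],[24,0],[31,6],[33,8],[34,6],[43,0]]
[[5,8],[9,0],[12,8],[24,0],[31,6],[33,8],[34,6],[43,0]]
[[5,8],[9,0],[12,8],[24,0],[31,6],[33,8],[34,6],[43,0],[48,7],[50,0]]
[[5,8],[9,0],[12,8],[24,0],[31,6],[33,18],[47,0],[48,7],[50,0]]
[[5,8],[9,0],[12,8],[24,0],[31,6],[33,18],[47,0],[48,7],[50,0]]
[[5,8],[9,0],[12,8],[24,0],[31,6],[33,18],[47,0],[48,7],[50,0]]
[[5,18],[9,0],[12,8],[24,0],[31,6],[33,18],[47,0],[48,7],[50,0]]
[[5,18],[9,0],[12,8],[24,0],[31,6],[33,18],[47,0],[48,7],[50,0]]
[[5,18],[9,15],[10,0],[12,8],[24,0],[31,6],[33,18],[47,0],[48,7],[50,0]]
[[5,18],[9,15],[10,0],[12,8],[14,15],[19,8],[24,0],[31,6],[33,18],[47,0],[48,7],[50,0]]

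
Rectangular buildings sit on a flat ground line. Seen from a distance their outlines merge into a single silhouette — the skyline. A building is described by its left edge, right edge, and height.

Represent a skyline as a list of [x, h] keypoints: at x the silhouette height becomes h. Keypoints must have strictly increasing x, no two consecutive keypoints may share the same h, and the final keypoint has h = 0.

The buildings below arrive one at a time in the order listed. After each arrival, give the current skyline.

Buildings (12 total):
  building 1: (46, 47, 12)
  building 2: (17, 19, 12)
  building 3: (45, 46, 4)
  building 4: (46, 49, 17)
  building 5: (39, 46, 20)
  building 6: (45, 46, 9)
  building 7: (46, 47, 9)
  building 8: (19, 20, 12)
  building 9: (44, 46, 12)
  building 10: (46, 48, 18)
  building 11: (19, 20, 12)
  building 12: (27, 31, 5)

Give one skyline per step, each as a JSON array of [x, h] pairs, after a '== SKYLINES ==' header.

== SKYLINES ==
[[46,12],[47,0]]
[[17,12],[19,0],[46,12],[47,0]]
[[17,12],[19,0],[45,4],[46,12],[47,0]]
[[17,12],[19,0],[45,4],[46,17],[49,0]]
[[17,12],[19,0],[39,20],[46,17],[49,0]]
[[17,12],[19,0],[39,20],[46,17],[49,0]]
[[17,12],[19,0],[39,20],[46,17],[49,0]]
[[17,12],[20,0],[39,20],[46,17],[49,0]]
[[17,12],[20,0],[39,20],[46,17],[49,0]]
[[17,12],[20,0],[39,20],[46,18],[48,17],[49,0]]
[[17,12],[20,0],[39,20],[46,18],[48,17],[49,0]]
[[17,12],[20,0],[27,5],[31,0],[39,20],[46,18],[48,17],[49,0]]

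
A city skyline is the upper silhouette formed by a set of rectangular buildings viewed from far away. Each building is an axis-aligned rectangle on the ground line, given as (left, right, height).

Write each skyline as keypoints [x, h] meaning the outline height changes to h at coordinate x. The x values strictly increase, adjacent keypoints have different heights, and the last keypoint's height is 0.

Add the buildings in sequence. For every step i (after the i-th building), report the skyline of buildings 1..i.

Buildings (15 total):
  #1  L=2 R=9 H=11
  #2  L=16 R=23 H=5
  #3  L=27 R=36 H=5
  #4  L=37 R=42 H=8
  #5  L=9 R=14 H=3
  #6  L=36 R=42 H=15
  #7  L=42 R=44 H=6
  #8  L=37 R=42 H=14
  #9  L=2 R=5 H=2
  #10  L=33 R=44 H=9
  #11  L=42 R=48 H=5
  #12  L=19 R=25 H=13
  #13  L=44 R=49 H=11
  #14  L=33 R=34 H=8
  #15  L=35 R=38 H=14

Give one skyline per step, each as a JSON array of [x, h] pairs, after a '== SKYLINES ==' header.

== SKYLINES ==
[[2,11],[9,0]]
[[2,11],[9,0],[16,5],[23,0]]
[[2,11],[9,0],[16,5],[23,0],[27,5],[36,0]]
[[2,11],[9,0],[16,5],[23,0],[27,5],[36,0],[37,8],[42,0]]
[[2,11],[9,3],[14,0],[16,5],[23,0],[27,5],[36,0],[37,8],[42,0]]
[[2,11],[9,3],[14,0],[16,5],[23,0],[27,5],[36,15],[42,0]]
[[2,11],[9,3],[14,0],[16,5],[23,0],[27,5],[36,15],[42,6],[44,0]]
[[2,11],[9,3],[14,0],[16,5],[23,0],[27,5],[36,15],[42,6],[44,0]]
[[2,11],[9,3],[14,0],[16,5],[23,0],[27,5],[36,15],[42,6],[44,0]]
[[2,11],[9,3],[14,0],[16,5],[23,0],[27,5],[33,9],[36,15],[42,9],[44,0]]
[[2,11],[9,3],[14,0],[16,5],[23,0],[27,5],[33,9],[36,15],[42,9],[44,5],[48,0]]
[[2,11],[9,3],[14,0],[16,5],[19,13],[25,0],[27,5],[33,9],[36,15],[42,9],[44,5],[48,0]]
[[2,11],[9,3],[14,0],[16,5],[19,13],[25,0],[27,5],[33,9],[36,15],[42,9],[44,11],[49,0]]
[[2,11],[9,3],[14,0],[16,5],[19,13],[25,0],[27,5],[33,9],[36,15],[42,9],[44,11],[49,0]]
[[2,11],[9,3],[14,0],[16,5],[19,13],[25,0],[27,5],[33,9],[35,14],[36,15],[42,9],[44,11],[49,0]]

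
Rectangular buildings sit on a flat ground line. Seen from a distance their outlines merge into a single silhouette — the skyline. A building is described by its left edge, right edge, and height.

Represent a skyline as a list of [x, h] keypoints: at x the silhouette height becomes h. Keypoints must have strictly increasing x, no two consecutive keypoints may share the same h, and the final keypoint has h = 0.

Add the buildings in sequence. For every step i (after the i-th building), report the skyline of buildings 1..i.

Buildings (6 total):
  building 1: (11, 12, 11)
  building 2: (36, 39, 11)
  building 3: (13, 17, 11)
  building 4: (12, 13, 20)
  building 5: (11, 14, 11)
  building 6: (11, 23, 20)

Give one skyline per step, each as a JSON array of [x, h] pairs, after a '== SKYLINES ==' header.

== SKYLINES ==
[[11,11],[12,0]]
[[11,11],[12,0],[36,11],[39,0]]
[[11,11],[12,0],[13,11],[17,0],[36,11],[39,0]]
[[11,11],[12,20],[13,11],[17,0],[36,11],[39,0]]
[[11,11],[12,20],[13,11],[17,0],[36,11],[39,0]]
[[11,20],[23,0],[36,11],[39,0]]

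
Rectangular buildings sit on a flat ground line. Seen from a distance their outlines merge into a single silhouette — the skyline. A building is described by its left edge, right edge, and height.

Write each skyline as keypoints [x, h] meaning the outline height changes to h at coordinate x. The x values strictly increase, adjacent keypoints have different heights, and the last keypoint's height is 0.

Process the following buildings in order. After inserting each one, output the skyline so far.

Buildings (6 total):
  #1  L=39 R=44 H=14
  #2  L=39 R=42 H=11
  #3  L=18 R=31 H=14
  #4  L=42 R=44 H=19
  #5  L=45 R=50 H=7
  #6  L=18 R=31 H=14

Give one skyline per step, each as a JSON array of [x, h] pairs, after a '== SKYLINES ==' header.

== SKYLINES ==
[[39,14],[44,0]]
[[39,14],[44,0]]
[[18,14],[31,0],[39,14],[44,0]]
[[18,14],[31,0],[39,14],[42,19],[44,0]]
[[18,14],[31,0],[39,14],[42,19],[44,0],[45,7],[50,0]]
[[18,14],[31,0],[39,14],[42,19],[44,0],[45,7],[50,0]]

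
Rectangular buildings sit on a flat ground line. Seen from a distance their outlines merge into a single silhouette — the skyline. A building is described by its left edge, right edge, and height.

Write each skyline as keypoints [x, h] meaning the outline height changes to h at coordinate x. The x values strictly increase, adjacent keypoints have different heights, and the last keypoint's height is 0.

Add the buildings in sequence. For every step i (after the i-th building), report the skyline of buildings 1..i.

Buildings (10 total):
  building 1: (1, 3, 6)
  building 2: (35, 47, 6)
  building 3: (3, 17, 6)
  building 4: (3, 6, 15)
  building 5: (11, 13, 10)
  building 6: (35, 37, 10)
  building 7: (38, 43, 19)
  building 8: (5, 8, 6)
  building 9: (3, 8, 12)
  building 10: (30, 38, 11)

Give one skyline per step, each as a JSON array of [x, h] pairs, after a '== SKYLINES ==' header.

== SKYLINES ==
[[1,6],[3,0]]
[[1,6],[3,0],[35,6],[47,0]]
[[1,6],[17,0],[35,6],[47,0]]
[[1,6],[3,15],[6,6],[17,0],[35,6],[47,0]]
[[1,6],[3,15],[6,6],[11,10],[13,6],[17,0],[35,6],[47,0]]
[[1,6],[3,15],[6,6],[11,10],[13,6],[17,0],[35,10],[37,6],[47,0]]
[[1,6],[3,15],[6,6],[11,10],[13,6],[17,0],[35,10],[37,6],[38,19],[43,6],[47,0]]
[[1,6],[3,15],[6,6],[11,10],[13,6],[17,0],[35,10],[37,6],[38,19],[43,6],[47,0]]
[[1,6],[3,15],[6,12],[8,6],[11,10],[13,6],[17,0],[35,10],[37,6],[38,19],[43,6],[47,0]]
[[1,6],[3,15],[6,12],[8,6],[11,10],[13,6],[17,0],[30,11],[38,19],[43,6],[47,0]]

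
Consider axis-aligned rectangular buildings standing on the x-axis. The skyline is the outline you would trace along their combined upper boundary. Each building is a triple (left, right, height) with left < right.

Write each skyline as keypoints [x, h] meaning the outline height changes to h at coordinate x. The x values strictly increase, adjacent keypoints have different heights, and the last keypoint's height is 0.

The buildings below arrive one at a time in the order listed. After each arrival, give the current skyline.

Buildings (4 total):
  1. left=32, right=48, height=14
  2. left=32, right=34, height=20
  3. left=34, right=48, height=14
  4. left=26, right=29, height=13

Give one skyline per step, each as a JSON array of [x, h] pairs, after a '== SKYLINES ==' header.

== SKYLINES ==
[[32,14],[48,0]]
[[32,20],[34,14],[48,0]]
[[32,20],[34,14],[48,0]]
[[26,13],[29,0],[32,20],[34,14],[48,0]]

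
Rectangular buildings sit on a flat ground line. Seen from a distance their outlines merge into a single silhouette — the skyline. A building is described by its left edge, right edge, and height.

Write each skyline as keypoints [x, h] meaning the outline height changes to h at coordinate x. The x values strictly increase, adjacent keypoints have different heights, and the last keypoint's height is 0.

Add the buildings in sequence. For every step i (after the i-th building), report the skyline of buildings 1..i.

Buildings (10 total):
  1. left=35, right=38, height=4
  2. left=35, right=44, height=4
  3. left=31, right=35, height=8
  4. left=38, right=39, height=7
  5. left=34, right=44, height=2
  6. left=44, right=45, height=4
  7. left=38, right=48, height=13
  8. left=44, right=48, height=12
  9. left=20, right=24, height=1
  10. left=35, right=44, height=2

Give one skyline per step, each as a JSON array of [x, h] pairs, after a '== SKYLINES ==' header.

== SKYLINES ==
[[35,4],[38,0]]
[[35,4],[44,0]]
[[31,8],[35,4],[44,0]]
[[31,8],[35,4],[38,7],[39,4],[44,0]]
[[31,8],[35,4],[38,7],[39,4],[44,0]]
[[31,8],[35,4],[38,7],[39,4],[45,0]]
[[31,8],[35,4],[38,13],[48,0]]
[[31,8],[35,4],[38,13],[48,0]]
[[20,1],[24,0],[31,8],[35,4],[38,13],[48,0]]
[[20,1],[24,0],[31,8],[35,4],[38,13],[48,0]]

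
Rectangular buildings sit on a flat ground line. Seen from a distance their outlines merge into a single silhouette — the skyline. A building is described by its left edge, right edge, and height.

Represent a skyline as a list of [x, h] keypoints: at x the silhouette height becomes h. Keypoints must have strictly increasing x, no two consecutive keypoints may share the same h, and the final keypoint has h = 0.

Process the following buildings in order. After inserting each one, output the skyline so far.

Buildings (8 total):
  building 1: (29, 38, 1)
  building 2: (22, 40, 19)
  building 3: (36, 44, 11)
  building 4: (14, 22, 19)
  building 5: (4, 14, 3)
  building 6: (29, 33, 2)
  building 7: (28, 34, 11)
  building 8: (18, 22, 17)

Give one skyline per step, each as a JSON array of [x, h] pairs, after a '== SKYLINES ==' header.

== SKYLINES ==
[[29,1],[38,0]]
[[22,19],[40,0]]
[[22,19],[40,11],[44,0]]
[[14,19],[40,11],[44,0]]
[[4,3],[14,19],[40,11],[44,0]]
[[4,3],[14,19],[40,11],[44,0]]
[[4,3],[14,19],[40,11],[44,0]]
[[4,3],[14,19],[40,11],[44,0]]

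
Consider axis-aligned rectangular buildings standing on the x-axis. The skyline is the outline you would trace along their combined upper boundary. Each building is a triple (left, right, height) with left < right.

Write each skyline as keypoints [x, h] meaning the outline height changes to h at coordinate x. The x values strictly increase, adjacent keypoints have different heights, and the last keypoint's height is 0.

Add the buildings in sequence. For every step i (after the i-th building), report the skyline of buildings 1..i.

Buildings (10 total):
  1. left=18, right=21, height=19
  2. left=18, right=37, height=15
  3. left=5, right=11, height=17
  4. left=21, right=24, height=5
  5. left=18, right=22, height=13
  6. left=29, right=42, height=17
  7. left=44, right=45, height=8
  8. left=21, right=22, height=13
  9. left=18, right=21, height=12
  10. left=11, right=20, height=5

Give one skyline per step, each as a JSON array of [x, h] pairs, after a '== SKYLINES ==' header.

== SKYLINES ==
[[18,19],[21,0]]
[[18,19],[21,15],[37,0]]
[[5,17],[11,0],[18,19],[21,15],[37,0]]
[[5,17],[11,0],[18,19],[21,15],[37,0]]
[[5,17],[11,0],[18,19],[21,15],[37,0]]
[[5,17],[11,0],[18,19],[21,15],[29,17],[42,0]]
[[5,17],[11,0],[18,19],[21,15],[29,17],[42,0],[44,8],[45,0]]
[[5,17],[11,0],[18,19],[21,15],[29,17],[42,0],[44,8],[45,0]]
[[5,17],[11,0],[18,19],[21,15],[29,17],[42,0],[44,8],[45,0]]
[[5,17],[11,5],[18,19],[21,15],[29,17],[42,0],[44,8],[45,0]]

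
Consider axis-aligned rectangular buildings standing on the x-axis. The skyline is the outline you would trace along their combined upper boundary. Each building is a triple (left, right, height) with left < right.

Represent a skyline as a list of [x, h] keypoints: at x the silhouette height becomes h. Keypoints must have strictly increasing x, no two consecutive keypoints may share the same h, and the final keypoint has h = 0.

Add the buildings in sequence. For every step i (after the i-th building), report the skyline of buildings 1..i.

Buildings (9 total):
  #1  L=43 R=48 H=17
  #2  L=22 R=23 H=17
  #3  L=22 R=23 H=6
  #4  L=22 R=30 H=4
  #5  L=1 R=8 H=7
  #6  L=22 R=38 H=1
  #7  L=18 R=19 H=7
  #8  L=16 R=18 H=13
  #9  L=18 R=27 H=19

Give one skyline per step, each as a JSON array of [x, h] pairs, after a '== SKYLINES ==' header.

== SKYLINES ==
[[43,17],[48,0]]
[[22,17],[23,0],[43,17],[48,0]]
[[22,17],[23,0],[43,17],[48,0]]
[[22,17],[23,4],[30,0],[43,17],[48,0]]
[[1,7],[8,0],[22,17],[23,4],[30,0],[43,17],[48,0]]
[[1,7],[8,0],[22,17],[23,4],[30,1],[38,0],[43,17],[48,0]]
[[1,7],[8,0],[18,7],[19,0],[22,17],[23,4],[30,1],[38,0],[43,17],[48,0]]
[[1,7],[8,0],[16,13],[18,7],[19,0],[22,17],[23,4],[30,1],[38,0],[43,17],[48,0]]
[[1,7],[8,0],[16,13],[18,19],[27,4],[30,1],[38,0],[43,17],[48,0]]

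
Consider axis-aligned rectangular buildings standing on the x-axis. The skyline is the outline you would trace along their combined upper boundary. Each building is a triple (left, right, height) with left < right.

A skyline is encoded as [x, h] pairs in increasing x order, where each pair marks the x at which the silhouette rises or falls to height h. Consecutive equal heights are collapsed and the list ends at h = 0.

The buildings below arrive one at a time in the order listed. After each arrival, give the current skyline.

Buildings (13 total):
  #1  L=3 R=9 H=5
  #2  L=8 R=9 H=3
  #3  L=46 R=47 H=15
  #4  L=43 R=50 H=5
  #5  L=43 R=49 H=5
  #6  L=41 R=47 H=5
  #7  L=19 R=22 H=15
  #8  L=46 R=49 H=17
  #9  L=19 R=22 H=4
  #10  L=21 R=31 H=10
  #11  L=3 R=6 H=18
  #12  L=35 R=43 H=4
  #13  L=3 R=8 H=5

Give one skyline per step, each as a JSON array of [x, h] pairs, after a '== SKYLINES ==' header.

== SKYLINES ==
[[3,5],[9,0]]
[[3,5],[9,0]]
[[3,5],[9,0],[46,15],[47,0]]
[[3,5],[9,0],[43,5],[46,15],[47,5],[50,0]]
[[3,5],[9,0],[43,5],[46,15],[47,5],[50,0]]
[[3,5],[9,0],[41,5],[46,15],[47,5],[50,0]]
[[3,5],[9,0],[19,15],[22,0],[41,5],[46,15],[47,5],[50,0]]
[[3,5],[9,0],[19,15],[22,0],[41,5],[46,17],[49,5],[50,0]]
[[3,5],[9,0],[19,15],[22,0],[41,5],[46,17],[49,5],[50,0]]
[[3,5],[9,0],[19,15],[22,10],[31,0],[41,5],[46,17],[49,5],[50,0]]
[[3,18],[6,5],[9,0],[19,15],[22,10],[31,0],[41,5],[46,17],[49,5],[50,0]]
[[3,18],[6,5],[9,0],[19,15],[22,10],[31,0],[35,4],[41,5],[46,17],[49,5],[50,0]]
[[3,18],[6,5],[9,0],[19,15],[22,10],[31,0],[35,4],[41,5],[46,17],[49,5],[50,0]]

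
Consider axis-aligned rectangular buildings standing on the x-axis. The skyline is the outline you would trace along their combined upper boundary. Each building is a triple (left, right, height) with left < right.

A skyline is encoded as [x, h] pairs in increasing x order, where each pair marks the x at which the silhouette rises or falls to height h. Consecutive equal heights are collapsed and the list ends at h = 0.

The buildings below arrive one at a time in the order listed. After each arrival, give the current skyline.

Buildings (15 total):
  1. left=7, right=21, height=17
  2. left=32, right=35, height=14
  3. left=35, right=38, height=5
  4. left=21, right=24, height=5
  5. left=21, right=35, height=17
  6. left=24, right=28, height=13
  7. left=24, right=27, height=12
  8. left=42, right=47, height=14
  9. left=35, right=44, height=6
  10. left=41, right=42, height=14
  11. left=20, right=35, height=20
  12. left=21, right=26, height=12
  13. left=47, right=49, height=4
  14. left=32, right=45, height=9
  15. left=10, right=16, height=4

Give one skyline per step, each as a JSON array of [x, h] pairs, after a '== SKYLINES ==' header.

== SKYLINES ==
[[7,17],[21,0]]
[[7,17],[21,0],[32,14],[35,0]]
[[7,17],[21,0],[32,14],[35,5],[38,0]]
[[7,17],[21,5],[24,0],[32,14],[35,5],[38,0]]
[[7,17],[35,5],[38,0]]
[[7,17],[35,5],[38,0]]
[[7,17],[35,5],[38,0]]
[[7,17],[35,5],[38,0],[42,14],[47,0]]
[[7,17],[35,6],[42,14],[47,0]]
[[7,17],[35,6],[41,14],[47,0]]
[[7,17],[20,20],[35,6],[41,14],[47,0]]
[[7,17],[20,20],[35,6],[41,14],[47,0]]
[[7,17],[20,20],[35,6],[41,14],[47,4],[49,0]]
[[7,17],[20,20],[35,9],[41,14],[47,4],[49,0]]
[[7,17],[20,20],[35,9],[41,14],[47,4],[49,0]]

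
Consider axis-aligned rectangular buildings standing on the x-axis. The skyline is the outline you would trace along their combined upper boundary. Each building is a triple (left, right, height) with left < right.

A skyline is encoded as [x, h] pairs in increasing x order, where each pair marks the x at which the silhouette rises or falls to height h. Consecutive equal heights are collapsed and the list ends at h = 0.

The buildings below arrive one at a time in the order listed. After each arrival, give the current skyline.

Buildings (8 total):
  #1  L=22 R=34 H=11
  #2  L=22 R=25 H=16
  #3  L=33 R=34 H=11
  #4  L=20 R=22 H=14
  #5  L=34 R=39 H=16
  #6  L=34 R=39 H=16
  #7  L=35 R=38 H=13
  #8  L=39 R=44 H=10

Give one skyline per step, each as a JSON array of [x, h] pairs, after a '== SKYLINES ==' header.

== SKYLINES ==
[[22,11],[34,0]]
[[22,16],[25,11],[34,0]]
[[22,16],[25,11],[34,0]]
[[20,14],[22,16],[25,11],[34,0]]
[[20,14],[22,16],[25,11],[34,16],[39,0]]
[[20,14],[22,16],[25,11],[34,16],[39,0]]
[[20,14],[22,16],[25,11],[34,16],[39,0]]
[[20,14],[22,16],[25,11],[34,16],[39,10],[44,0]]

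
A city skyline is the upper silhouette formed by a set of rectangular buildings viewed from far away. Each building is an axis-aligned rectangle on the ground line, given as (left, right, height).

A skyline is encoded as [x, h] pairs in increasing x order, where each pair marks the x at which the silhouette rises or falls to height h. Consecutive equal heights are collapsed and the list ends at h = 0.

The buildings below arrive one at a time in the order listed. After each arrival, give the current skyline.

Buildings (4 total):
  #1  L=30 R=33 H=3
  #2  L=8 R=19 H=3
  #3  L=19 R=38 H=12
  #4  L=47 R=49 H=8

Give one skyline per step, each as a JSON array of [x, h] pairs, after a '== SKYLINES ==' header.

== SKYLINES ==
[[30,3],[33,0]]
[[8,3],[19,0],[30,3],[33,0]]
[[8,3],[19,12],[38,0]]
[[8,3],[19,12],[38,0],[47,8],[49,0]]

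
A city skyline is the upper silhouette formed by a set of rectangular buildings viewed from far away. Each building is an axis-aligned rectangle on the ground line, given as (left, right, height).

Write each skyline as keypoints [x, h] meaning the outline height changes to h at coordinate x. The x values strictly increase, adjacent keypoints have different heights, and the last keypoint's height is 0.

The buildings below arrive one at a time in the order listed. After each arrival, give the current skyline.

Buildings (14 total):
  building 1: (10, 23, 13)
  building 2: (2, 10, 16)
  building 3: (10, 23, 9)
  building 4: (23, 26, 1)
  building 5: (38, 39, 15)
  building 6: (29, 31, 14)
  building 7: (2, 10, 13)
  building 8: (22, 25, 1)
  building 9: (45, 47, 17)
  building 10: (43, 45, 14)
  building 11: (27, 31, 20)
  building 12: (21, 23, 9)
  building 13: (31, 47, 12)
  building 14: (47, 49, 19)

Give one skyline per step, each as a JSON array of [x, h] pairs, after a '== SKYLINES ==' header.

== SKYLINES ==
[[10,13],[23,0]]
[[2,16],[10,13],[23,0]]
[[2,16],[10,13],[23,0]]
[[2,16],[10,13],[23,1],[26,0]]
[[2,16],[10,13],[23,1],[26,0],[38,15],[39,0]]
[[2,16],[10,13],[23,1],[26,0],[29,14],[31,0],[38,15],[39,0]]
[[2,16],[10,13],[23,1],[26,0],[29,14],[31,0],[38,15],[39,0]]
[[2,16],[10,13],[23,1],[26,0],[29,14],[31,0],[38,15],[39,0]]
[[2,16],[10,13],[23,1],[26,0],[29,14],[31,0],[38,15],[39,0],[45,17],[47,0]]
[[2,16],[10,13],[23,1],[26,0],[29,14],[31,0],[38,15],[39,0],[43,14],[45,17],[47,0]]
[[2,16],[10,13],[23,1],[26,0],[27,20],[31,0],[38,15],[39,0],[43,14],[45,17],[47,0]]
[[2,16],[10,13],[23,1],[26,0],[27,20],[31,0],[38,15],[39,0],[43,14],[45,17],[47,0]]
[[2,16],[10,13],[23,1],[26,0],[27,20],[31,12],[38,15],[39,12],[43,14],[45,17],[47,0]]
[[2,16],[10,13],[23,1],[26,0],[27,20],[31,12],[38,15],[39,12],[43,14],[45,17],[47,19],[49,0]]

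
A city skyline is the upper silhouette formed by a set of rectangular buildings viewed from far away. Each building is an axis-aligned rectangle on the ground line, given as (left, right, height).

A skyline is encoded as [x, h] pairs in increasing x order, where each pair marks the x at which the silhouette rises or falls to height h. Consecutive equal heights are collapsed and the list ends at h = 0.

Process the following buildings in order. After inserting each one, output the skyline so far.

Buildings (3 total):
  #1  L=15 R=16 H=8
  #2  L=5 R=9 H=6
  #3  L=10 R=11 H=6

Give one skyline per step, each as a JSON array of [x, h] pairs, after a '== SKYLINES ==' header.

== SKYLINES ==
[[15,8],[16,0]]
[[5,6],[9,0],[15,8],[16,0]]
[[5,6],[9,0],[10,6],[11,0],[15,8],[16,0]]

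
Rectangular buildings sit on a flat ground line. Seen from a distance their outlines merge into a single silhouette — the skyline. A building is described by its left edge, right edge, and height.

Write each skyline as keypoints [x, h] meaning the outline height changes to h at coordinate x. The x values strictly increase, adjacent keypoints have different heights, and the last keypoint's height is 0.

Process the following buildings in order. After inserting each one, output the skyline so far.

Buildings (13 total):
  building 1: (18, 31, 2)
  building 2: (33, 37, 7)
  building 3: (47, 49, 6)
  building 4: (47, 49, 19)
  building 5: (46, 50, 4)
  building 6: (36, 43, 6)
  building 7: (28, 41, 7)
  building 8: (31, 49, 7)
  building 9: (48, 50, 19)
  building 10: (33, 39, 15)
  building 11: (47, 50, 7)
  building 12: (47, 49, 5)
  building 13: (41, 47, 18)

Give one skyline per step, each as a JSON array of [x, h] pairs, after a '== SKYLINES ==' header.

== SKYLINES ==
[[18,2],[31,0]]
[[18,2],[31,0],[33,7],[37,0]]
[[18,2],[31,0],[33,7],[37,0],[47,6],[49,0]]
[[18,2],[31,0],[33,7],[37,0],[47,19],[49,0]]
[[18,2],[31,0],[33,7],[37,0],[46,4],[47,19],[49,4],[50,0]]
[[18,2],[31,0],[33,7],[37,6],[43,0],[46,4],[47,19],[49,4],[50,0]]
[[18,2],[28,7],[41,6],[43,0],[46,4],[47,19],[49,4],[50,0]]
[[18,2],[28,7],[47,19],[49,4],[50,0]]
[[18,2],[28,7],[47,19],[50,0]]
[[18,2],[28,7],[33,15],[39,7],[47,19],[50,0]]
[[18,2],[28,7],[33,15],[39,7],[47,19],[50,0]]
[[18,2],[28,7],[33,15],[39,7],[47,19],[50,0]]
[[18,2],[28,7],[33,15],[39,7],[41,18],[47,19],[50,0]]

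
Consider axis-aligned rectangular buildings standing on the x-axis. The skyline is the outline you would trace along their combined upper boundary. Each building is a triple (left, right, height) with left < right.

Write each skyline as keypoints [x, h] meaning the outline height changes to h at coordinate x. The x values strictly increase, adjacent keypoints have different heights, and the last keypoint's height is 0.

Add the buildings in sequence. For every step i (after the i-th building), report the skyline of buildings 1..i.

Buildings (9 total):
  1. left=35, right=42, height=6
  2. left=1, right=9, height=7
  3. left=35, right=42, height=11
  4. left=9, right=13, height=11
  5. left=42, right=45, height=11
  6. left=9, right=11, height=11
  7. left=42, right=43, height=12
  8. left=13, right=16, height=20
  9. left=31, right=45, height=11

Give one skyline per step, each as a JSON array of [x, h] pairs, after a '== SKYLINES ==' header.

== SKYLINES ==
[[35,6],[42,0]]
[[1,7],[9,0],[35,6],[42,0]]
[[1,7],[9,0],[35,11],[42,0]]
[[1,7],[9,11],[13,0],[35,11],[42,0]]
[[1,7],[9,11],[13,0],[35,11],[45,0]]
[[1,7],[9,11],[13,0],[35,11],[45,0]]
[[1,7],[9,11],[13,0],[35,11],[42,12],[43,11],[45,0]]
[[1,7],[9,11],[13,20],[16,0],[35,11],[42,12],[43,11],[45,0]]
[[1,7],[9,11],[13,20],[16,0],[31,11],[42,12],[43,11],[45,0]]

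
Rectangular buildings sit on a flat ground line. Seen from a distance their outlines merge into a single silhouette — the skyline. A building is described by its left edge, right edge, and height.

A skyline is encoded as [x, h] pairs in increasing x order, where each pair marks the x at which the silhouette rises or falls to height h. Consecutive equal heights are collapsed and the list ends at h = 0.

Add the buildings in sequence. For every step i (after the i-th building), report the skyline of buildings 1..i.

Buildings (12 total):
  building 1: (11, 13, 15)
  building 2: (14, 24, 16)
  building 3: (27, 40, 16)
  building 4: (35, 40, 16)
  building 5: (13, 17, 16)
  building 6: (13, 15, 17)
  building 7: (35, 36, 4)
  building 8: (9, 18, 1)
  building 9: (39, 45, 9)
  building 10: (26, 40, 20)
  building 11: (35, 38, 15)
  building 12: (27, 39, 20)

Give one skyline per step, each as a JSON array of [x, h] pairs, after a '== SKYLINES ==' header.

== SKYLINES ==
[[11,15],[13,0]]
[[11,15],[13,0],[14,16],[24,0]]
[[11,15],[13,0],[14,16],[24,0],[27,16],[40,0]]
[[11,15],[13,0],[14,16],[24,0],[27,16],[40,0]]
[[11,15],[13,16],[24,0],[27,16],[40,0]]
[[11,15],[13,17],[15,16],[24,0],[27,16],[40,0]]
[[11,15],[13,17],[15,16],[24,0],[27,16],[40,0]]
[[9,1],[11,15],[13,17],[15,16],[24,0],[27,16],[40,0]]
[[9,1],[11,15],[13,17],[15,16],[24,0],[27,16],[40,9],[45,0]]
[[9,1],[11,15],[13,17],[15,16],[24,0],[26,20],[40,9],[45,0]]
[[9,1],[11,15],[13,17],[15,16],[24,0],[26,20],[40,9],[45,0]]
[[9,1],[11,15],[13,17],[15,16],[24,0],[26,20],[40,9],[45,0]]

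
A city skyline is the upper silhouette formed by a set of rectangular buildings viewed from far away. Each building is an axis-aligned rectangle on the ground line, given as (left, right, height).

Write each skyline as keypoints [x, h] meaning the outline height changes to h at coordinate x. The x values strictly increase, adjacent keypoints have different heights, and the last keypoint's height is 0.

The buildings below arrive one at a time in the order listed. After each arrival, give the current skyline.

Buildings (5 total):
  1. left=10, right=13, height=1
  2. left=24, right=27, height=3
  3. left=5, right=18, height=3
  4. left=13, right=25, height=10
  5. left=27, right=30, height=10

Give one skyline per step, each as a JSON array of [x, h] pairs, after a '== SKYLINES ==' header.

== SKYLINES ==
[[10,1],[13,0]]
[[10,1],[13,0],[24,3],[27,0]]
[[5,3],[18,0],[24,3],[27,0]]
[[5,3],[13,10],[25,3],[27,0]]
[[5,3],[13,10],[25,3],[27,10],[30,0]]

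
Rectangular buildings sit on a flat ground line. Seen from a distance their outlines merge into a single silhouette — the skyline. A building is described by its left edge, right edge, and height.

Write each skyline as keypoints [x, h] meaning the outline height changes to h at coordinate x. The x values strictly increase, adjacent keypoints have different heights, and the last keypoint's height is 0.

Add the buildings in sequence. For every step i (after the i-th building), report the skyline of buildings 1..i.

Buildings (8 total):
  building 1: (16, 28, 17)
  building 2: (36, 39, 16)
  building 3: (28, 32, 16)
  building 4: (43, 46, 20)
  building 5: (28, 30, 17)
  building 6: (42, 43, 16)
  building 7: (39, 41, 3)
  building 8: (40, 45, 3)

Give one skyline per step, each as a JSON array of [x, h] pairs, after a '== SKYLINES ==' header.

== SKYLINES ==
[[16,17],[28,0]]
[[16,17],[28,0],[36,16],[39,0]]
[[16,17],[28,16],[32,0],[36,16],[39,0]]
[[16,17],[28,16],[32,0],[36,16],[39,0],[43,20],[46,0]]
[[16,17],[30,16],[32,0],[36,16],[39,0],[43,20],[46,0]]
[[16,17],[30,16],[32,0],[36,16],[39,0],[42,16],[43,20],[46,0]]
[[16,17],[30,16],[32,0],[36,16],[39,3],[41,0],[42,16],[43,20],[46,0]]
[[16,17],[30,16],[32,0],[36,16],[39,3],[42,16],[43,20],[46,0]]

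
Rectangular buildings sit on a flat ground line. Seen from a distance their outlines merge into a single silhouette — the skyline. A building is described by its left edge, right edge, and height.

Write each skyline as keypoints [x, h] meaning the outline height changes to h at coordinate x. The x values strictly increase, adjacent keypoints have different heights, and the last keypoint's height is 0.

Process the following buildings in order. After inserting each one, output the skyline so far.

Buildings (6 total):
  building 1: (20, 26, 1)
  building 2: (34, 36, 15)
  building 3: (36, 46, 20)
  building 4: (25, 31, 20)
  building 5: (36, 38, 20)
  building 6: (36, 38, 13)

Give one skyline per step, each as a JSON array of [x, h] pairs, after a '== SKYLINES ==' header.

== SKYLINES ==
[[20,1],[26,0]]
[[20,1],[26,0],[34,15],[36,0]]
[[20,1],[26,0],[34,15],[36,20],[46,0]]
[[20,1],[25,20],[31,0],[34,15],[36,20],[46,0]]
[[20,1],[25,20],[31,0],[34,15],[36,20],[46,0]]
[[20,1],[25,20],[31,0],[34,15],[36,20],[46,0]]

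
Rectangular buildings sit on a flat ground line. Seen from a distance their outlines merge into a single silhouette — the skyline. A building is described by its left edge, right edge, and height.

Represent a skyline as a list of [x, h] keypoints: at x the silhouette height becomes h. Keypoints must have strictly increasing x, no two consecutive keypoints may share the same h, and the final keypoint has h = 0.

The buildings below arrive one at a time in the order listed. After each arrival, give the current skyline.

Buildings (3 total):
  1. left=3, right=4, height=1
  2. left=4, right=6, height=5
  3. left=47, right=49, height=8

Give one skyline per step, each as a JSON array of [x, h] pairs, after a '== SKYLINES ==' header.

== SKYLINES ==
[[3,1],[4,0]]
[[3,1],[4,5],[6,0]]
[[3,1],[4,5],[6,0],[47,8],[49,0]]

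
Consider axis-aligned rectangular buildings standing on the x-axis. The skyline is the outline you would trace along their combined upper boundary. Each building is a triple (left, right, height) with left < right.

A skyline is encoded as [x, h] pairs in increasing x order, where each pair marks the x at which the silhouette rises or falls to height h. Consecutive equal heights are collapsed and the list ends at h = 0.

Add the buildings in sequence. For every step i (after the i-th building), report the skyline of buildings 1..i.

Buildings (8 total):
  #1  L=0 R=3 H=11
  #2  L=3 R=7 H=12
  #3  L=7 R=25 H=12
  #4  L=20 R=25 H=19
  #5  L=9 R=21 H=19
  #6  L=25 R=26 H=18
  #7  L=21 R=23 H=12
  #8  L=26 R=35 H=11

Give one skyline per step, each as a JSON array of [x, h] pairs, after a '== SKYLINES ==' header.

== SKYLINES ==
[[0,11],[3,0]]
[[0,11],[3,12],[7,0]]
[[0,11],[3,12],[25,0]]
[[0,11],[3,12],[20,19],[25,0]]
[[0,11],[3,12],[9,19],[25,0]]
[[0,11],[3,12],[9,19],[25,18],[26,0]]
[[0,11],[3,12],[9,19],[25,18],[26,0]]
[[0,11],[3,12],[9,19],[25,18],[26,11],[35,0]]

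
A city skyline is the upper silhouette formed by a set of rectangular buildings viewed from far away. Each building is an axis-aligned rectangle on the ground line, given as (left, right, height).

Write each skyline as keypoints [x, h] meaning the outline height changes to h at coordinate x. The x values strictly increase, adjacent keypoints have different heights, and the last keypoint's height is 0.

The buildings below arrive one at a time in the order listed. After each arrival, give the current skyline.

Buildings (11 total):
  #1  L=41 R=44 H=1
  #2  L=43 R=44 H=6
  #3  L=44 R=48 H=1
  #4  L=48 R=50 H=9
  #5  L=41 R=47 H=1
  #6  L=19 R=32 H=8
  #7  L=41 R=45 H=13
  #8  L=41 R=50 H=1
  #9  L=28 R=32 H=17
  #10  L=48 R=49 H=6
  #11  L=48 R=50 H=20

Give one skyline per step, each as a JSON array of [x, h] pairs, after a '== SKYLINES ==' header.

== SKYLINES ==
[[41,1],[44,0]]
[[41,1],[43,6],[44,0]]
[[41,1],[43,6],[44,1],[48,0]]
[[41,1],[43,6],[44,1],[48,9],[50,0]]
[[41,1],[43,6],[44,1],[48,9],[50,0]]
[[19,8],[32,0],[41,1],[43,6],[44,1],[48,9],[50,0]]
[[19,8],[32,0],[41,13],[45,1],[48,9],[50,0]]
[[19,8],[32,0],[41,13],[45,1],[48,9],[50,0]]
[[19,8],[28,17],[32,0],[41,13],[45,1],[48,9],[50,0]]
[[19,8],[28,17],[32,0],[41,13],[45,1],[48,9],[50,0]]
[[19,8],[28,17],[32,0],[41,13],[45,1],[48,20],[50,0]]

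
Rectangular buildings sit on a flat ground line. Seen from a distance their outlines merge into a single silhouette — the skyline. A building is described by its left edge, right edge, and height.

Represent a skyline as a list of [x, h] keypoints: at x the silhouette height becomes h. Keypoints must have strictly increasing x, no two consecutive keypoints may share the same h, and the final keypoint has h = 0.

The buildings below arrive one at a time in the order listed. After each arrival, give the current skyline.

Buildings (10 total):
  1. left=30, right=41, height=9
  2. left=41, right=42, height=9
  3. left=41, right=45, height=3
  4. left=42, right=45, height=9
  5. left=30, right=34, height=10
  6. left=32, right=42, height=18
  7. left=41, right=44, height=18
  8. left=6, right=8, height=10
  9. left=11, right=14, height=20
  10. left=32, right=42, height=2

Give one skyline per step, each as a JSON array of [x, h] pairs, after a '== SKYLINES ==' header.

== SKYLINES ==
[[30,9],[41,0]]
[[30,9],[42,0]]
[[30,9],[42,3],[45,0]]
[[30,9],[45,0]]
[[30,10],[34,9],[45,0]]
[[30,10],[32,18],[42,9],[45,0]]
[[30,10],[32,18],[44,9],[45,0]]
[[6,10],[8,0],[30,10],[32,18],[44,9],[45,0]]
[[6,10],[8,0],[11,20],[14,0],[30,10],[32,18],[44,9],[45,0]]
[[6,10],[8,0],[11,20],[14,0],[30,10],[32,18],[44,9],[45,0]]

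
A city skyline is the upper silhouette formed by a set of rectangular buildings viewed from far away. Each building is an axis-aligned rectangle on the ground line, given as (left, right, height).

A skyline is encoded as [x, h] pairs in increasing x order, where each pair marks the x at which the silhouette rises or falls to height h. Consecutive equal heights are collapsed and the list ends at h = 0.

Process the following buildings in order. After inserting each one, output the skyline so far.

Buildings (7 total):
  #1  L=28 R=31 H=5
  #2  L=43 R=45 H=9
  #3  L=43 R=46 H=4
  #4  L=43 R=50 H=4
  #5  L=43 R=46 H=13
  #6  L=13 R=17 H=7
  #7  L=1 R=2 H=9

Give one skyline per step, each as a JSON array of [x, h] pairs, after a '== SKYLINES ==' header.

== SKYLINES ==
[[28,5],[31,0]]
[[28,5],[31,0],[43,9],[45,0]]
[[28,5],[31,0],[43,9],[45,4],[46,0]]
[[28,5],[31,0],[43,9],[45,4],[50,0]]
[[28,5],[31,0],[43,13],[46,4],[50,0]]
[[13,7],[17,0],[28,5],[31,0],[43,13],[46,4],[50,0]]
[[1,9],[2,0],[13,7],[17,0],[28,5],[31,0],[43,13],[46,4],[50,0]]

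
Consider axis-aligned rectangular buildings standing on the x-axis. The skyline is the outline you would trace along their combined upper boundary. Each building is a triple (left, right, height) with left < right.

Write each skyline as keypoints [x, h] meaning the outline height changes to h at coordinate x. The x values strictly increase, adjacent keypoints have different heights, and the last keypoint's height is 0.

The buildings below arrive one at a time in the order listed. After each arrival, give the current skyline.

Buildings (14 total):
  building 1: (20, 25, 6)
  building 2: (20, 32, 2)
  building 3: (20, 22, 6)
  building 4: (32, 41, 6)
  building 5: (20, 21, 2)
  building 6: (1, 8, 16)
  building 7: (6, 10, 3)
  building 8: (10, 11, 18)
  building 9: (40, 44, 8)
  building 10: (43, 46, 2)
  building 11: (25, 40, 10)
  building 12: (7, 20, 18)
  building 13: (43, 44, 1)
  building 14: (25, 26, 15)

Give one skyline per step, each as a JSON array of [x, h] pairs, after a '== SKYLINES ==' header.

== SKYLINES ==
[[20,6],[25,0]]
[[20,6],[25,2],[32,0]]
[[20,6],[25,2],[32,0]]
[[20,6],[25,2],[32,6],[41,0]]
[[20,6],[25,2],[32,6],[41,0]]
[[1,16],[8,0],[20,6],[25,2],[32,6],[41,0]]
[[1,16],[8,3],[10,0],[20,6],[25,2],[32,6],[41,0]]
[[1,16],[8,3],[10,18],[11,0],[20,6],[25,2],[32,6],[41,0]]
[[1,16],[8,3],[10,18],[11,0],[20,6],[25,2],[32,6],[40,8],[44,0]]
[[1,16],[8,3],[10,18],[11,0],[20,6],[25,2],[32,6],[40,8],[44,2],[46,0]]
[[1,16],[8,3],[10,18],[11,0],[20,6],[25,10],[40,8],[44,2],[46,0]]
[[1,16],[7,18],[20,6],[25,10],[40,8],[44,2],[46,0]]
[[1,16],[7,18],[20,6],[25,10],[40,8],[44,2],[46,0]]
[[1,16],[7,18],[20,6],[25,15],[26,10],[40,8],[44,2],[46,0]]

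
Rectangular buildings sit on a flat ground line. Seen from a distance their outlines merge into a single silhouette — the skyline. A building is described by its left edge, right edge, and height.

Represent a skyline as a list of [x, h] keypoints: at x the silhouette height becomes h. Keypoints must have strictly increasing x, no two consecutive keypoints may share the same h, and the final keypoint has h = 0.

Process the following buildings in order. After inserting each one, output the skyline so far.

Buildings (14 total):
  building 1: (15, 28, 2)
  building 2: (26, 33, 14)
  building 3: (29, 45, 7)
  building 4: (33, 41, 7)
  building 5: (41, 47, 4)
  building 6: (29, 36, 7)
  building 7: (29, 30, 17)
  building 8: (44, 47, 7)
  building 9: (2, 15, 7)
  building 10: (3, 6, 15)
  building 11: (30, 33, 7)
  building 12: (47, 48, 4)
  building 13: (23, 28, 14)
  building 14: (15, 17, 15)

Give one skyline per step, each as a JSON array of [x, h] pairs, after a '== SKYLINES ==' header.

== SKYLINES ==
[[15,2],[28,0]]
[[15,2],[26,14],[33,0]]
[[15,2],[26,14],[33,7],[45,0]]
[[15,2],[26,14],[33,7],[45,0]]
[[15,2],[26,14],[33,7],[45,4],[47,0]]
[[15,2],[26,14],[33,7],[45,4],[47,0]]
[[15,2],[26,14],[29,17],[30,14],[33,7],[45,4],[47,0]]
[[15,2],[26,14],[29,17],[30,14],[33,7],[47,0]]
[[2,7],[15,2],[26,14],[29,17],[30,14],[33,7],[47,0]]
[[2,7],[3,15],[6,7],[15,2],[26,14],[29,17],[30,14],[33,7],[47,0]]
[[2,7],[3,15],[6,7],[15,2],[26,14],[29,17],[30,14],[33,7],[47,0]]
[[2,7],[3,15],[6,7],[15,2],[26,14],[29,17],[30,14],[33,7],[47,4],[48,0]]
[[2,7],[3,15],[6,7],[15,2],[23,14],[29,17],[30,14],[33,7],[47,4],[48,0]]
[[2,7],[3,15],[6,7],[15,15],[17,2],[23,14],[29,17],[30,14],[33,7],[47,4],[48,0]]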